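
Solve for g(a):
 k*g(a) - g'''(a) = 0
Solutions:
 g(a) = C1*exp(a*k^(1/3)) + C2*exp(a*k^(1/3)*(-1 + sqrt(3)*I)/2) + C3*exp(-a*k^(1/3)*(1 + sqrt(3)*I)/2)


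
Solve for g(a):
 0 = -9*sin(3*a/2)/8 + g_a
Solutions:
 g(a) = C1 - 3*cos(3*a/2)/4


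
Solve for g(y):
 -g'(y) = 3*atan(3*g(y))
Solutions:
 Integral(1/atan(3*_y), (_y, g(y))) = C1 - 3*y


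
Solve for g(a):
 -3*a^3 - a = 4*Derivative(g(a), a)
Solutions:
 g(a) = C1 - 3*a^4/16 - a^2/8


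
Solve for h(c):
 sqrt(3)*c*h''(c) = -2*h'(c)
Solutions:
 h(c) = C1 + C2*c^(1 - 2*sqrt(3)/3)


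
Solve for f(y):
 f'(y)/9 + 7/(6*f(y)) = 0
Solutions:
 f(y) = -sqrt(C1 - 21*y)
 f(y) = sqrt(C1 - 21*y)


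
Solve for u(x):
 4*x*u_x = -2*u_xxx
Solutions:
 u(x) = C1 + Integral(C2*airyai(-2^(1/3)*x) + C3*airybi(-2^(1/3)*x), x)


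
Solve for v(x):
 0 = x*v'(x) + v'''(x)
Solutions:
 v(x) = C1 + Integral(C2*airyai(-x) + C3*airybi(-x), x)


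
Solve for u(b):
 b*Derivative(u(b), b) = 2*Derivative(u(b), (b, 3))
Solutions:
 u(b) = C1 + Integral(C2*airyai(2^(2/3)*b/2) + C3*airybi(2^(2/3)*b/2), b)


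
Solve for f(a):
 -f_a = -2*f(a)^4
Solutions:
 f(a) = (-1/(C1 + 6*a))^(1/3)
 f(a) = (-1/(C1 + 2*a))^(1/3)*(-3^(2/3) - 3*3^(1/6)*I)/6
 f(a) = (-1/(C1 + 2*a))^(1/3)*(-3^(2/3) + 3*3^(1/6)*I)/6


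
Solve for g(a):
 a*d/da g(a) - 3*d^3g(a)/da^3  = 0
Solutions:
 g(a) = C1 + Integral(C2*airyai(3^(2/3)*a/3) + C3*airybi(3^(2/3)*a/3), a)


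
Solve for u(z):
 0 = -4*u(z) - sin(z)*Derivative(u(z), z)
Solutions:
 u(z) = C1*(cos(z)^2 + 2*cos(z) + 1)/(cos(z)^2 - 2*cos(z) + 1)


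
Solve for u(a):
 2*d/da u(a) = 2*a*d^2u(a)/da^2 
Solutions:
 u(a) = C1 + C2*a^2


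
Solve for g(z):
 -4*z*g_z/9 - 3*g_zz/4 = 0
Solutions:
 g(z) = C1 + C2*erf(2*sqrt(6)*z/9)


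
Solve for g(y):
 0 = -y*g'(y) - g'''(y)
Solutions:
 g(y) = C1 + Integral(C2*airyai(-y) + C3*airybi(-y), y)


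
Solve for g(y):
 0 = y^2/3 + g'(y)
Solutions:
 g(y) = C1 - y^3/9


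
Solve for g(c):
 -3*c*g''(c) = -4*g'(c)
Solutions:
 g(c) = C1 + C2*c^(7/3)


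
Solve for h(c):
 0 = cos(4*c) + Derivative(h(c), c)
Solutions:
 h(c) = C1 - sin(4*c)/4


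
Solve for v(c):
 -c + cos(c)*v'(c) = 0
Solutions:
 v(c) = C1 + Integral(c/cos(c), c)


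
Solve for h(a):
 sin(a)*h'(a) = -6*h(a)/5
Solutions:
 h(a) = C1*(cos(a) + 1)^(3/5)/(cos(a) - 1)^(3/5)


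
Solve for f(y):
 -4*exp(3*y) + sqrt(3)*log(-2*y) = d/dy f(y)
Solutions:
 f(y) = C1 + sqrt(3)*y*log(-y) + sqrt(3)*y*(-1 + log(2)) - 4*exp(3*y)/3


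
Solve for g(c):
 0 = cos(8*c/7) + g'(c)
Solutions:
 g(c) = C1 - 7*sin(8*c/7)/8


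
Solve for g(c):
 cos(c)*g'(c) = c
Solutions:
 g(c) = C1 + Integral(c/cos(c), c)


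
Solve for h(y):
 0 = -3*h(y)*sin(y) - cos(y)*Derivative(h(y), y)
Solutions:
 h(y) = C1*cos(y)^3


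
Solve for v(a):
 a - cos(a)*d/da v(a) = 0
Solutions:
 v(a) = C1 + Integral(a/cos(a), a)


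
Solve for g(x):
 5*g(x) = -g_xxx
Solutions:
 g(x) = C3*exp(-5^(1/3)*x) + (C1*sin(sqrt(3)*5^(1/3)*x/2) + C2*cos(sqrt(3)*5^(1/3)*x/2))*exp(5^(1/3)*x/2)


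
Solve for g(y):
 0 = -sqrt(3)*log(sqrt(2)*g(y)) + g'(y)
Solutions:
 -2*sqrt(3)*Integral(1/(2*log(_y) + log(2)), (_y, g(y)))/3 = C1 - y


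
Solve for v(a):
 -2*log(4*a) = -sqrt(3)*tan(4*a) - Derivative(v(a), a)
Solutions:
 v(a) = C1 + 2*a*log(a) - 2*a + 4*a*log(2) + sqrt(3)*log(cos(4*a))/4


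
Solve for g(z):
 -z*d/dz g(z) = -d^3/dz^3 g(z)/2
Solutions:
 g(z) = C1 + Integral(C2*airyai(2^(1/3)*z) + C3*airybi(2^(1/3)*z), z)


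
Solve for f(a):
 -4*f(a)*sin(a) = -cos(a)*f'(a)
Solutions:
 f(a) = C1/cos(a)^4


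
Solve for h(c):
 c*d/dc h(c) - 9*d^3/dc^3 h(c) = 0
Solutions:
 h(c) = C1 + Integral(C2*airyai(3^(1/3)*c/3) + C3*airybi(3^(1/3)*c/3), c)


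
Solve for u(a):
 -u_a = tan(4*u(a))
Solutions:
 u(a) = -asin(C1*exp(-4*a))/4 + pi/4
 u(a) = asin(C1*exp(-4*a))/4


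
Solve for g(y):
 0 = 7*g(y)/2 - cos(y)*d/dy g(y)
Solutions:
 g(y) = C1*(sin(y) + 1)^(7/4)/(sin(y) - 1)^(7/4)


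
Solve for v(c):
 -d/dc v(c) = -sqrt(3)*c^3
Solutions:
 v(c) = C1 + sqrt(3)*c^4/4


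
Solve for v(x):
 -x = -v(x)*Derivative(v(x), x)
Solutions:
 v(x) = -sqrt(C1 + x^2)
 v(x) = sqrt(C1 + x^2)


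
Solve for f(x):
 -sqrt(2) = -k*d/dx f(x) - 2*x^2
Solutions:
 f(x) = C1 - 2*x^3/(3*k) + sqrt(2)*x/k


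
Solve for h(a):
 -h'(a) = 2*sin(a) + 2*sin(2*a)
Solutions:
 h(a) = C1 + 2*cos(a) + cos(2*a)


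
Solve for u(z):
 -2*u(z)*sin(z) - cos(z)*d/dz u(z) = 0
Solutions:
 u(z) = C1*cos(z)^2


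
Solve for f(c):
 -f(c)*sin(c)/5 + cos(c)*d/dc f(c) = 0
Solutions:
 f(c) = C1/cos(c)^(1/5)


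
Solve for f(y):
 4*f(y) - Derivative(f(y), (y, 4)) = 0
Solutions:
 f(y) = C1*exp(-sqrt(2)*y) + C2*exp(sqrt(2)*y) + C3*sin(sqrt(2)*y) + C4*cos(sqrt(2)*y)


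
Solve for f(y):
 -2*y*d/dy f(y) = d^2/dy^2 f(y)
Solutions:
 f(y) = C1 + C2*erf(y)


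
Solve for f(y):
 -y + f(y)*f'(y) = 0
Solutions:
 f(y) = -sqrt(C1 + y^2)
 f(y) = sqrt(C1 + y^2)


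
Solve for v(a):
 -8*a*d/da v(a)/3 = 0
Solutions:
 v(a) = C1


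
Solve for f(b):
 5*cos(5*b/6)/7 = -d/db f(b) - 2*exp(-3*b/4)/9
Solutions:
 f(b) = C1 - 6*sin(5*b/6)/7 + 8*exp(-3*b/4)/27


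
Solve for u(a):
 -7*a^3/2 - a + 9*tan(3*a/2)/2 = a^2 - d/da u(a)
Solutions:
 u(a) = C1 + 7*a^4/8 + a^3/3 + a^2/2 + 3*log(cos(3*a/2))


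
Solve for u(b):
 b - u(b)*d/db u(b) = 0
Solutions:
 u(b) = -sqrt(C1 + b^2)
 u(b) = sqrt(C1 + b^2)


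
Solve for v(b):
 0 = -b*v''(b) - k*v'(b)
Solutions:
 v(b) = C1 + b^(1 - re(k))*(C2*sin(log(b)*Abs(im(k))) + C3*cos(log(b)*im(k)))


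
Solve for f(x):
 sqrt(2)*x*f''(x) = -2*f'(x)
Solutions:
 f(x) = C1 + C2*x^(1 - sqrt(2))


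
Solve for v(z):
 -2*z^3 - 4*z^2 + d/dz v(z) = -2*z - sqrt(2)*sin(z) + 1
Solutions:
 v(z) = C1 + z^4/2 + 4*z^3/3 - z^2 + z + sqrt(2)*cos(z)


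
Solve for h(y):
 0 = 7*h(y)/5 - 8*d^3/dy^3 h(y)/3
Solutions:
 h(y) = C3*exp(21^(1/3)*5^(2/3)*y/10) + (C1*sin(3^(5/6)*5^(2/3)*7^(1/3)*y/20) + C2*cos(3^(5/6)*5^(2/3)*7^(1/3)*y/20))*exp(-21^(1/3)*5^(2/3)*y/20)


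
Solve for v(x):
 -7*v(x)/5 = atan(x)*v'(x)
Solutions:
 v(x) = C1*exp(-7*Integral(1/atan(x), x)/5)


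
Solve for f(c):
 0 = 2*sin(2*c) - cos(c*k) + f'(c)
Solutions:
 f(c) = C1 + cos(2*c) + sin(c*k)/k


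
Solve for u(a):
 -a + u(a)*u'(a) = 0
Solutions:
 u(a) = -sqrt(C1 + a^2)
 u(a) = sqrt(C1 + a^2)


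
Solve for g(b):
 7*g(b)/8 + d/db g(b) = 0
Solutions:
 g(b) = C1*exp(-7*b/8)


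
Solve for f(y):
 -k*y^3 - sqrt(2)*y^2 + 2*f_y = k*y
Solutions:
 f(y) = C1 + k*y^4/8 + k*y^2/4 + sqrt(2)*y^3/6


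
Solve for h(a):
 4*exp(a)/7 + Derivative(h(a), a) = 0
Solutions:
 h(a) = C1 - 4*exp(a)/7


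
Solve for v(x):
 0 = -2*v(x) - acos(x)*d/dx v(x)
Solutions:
 v(x) = C1*exp(-2*Integral(1/acos(x), x))


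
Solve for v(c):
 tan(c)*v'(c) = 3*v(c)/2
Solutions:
 v(c) = C1*sin(c)^(3/2)


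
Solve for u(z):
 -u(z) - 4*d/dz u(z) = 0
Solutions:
 u(z) = C1*exp(-z/4)


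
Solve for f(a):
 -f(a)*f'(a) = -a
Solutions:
 f(a) = -sqrt(C1 + a^2)
 f(a) = sqrt(C1 + a^2)


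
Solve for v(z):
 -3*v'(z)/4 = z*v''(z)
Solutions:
 v(z) = C1 + C2*z^(1/4)


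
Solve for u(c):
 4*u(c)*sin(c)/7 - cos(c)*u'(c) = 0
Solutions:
 u(c) = C1/cos(c)^(4/7)


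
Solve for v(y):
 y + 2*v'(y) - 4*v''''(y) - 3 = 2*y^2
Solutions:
 v(y) = C1 + C4*exp(2^(2/3)*y/2) + y^3/3 - y^2/4 + 3*y/2 + (C2*sin(2^(2/3)*sqrt(3)*y/4) + C3*cos(2^(2/3)*sqrt(3)*y/4))*exp(-2^(2/3)*y/4)


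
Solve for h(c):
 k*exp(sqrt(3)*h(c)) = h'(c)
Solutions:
 h(c) = sqrt(3)*(2*log(-1/(C1 + c*k)) - log(3))/6


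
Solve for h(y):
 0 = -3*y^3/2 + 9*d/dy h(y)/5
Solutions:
 h(y) = C1 + 5*y^4/24


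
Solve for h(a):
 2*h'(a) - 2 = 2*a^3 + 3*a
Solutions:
 h(a) = C1 + a^4/4 + 3*a^2/4 + a


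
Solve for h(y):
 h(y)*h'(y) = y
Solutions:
 h(y) = -sqrt(C1 + y^2)
 h(y) = sqrt(C1 + y^2)


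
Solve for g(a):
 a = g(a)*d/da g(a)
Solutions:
 g(a) = -sqrt(C1 + a^2)
 g(a) = sqrt(C1 + a^2)


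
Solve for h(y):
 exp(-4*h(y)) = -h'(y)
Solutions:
 h(y) = log(-I*(C1 - 4*y)^(1/4))
 h(y) = log(I*(C1 - 4*y)^(1/4))
 h(y) = log(-(C1 - 4*y)^(1/4))
 h(y) = log(C1 - 4*y)/4


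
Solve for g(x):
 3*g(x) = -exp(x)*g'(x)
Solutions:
 g(x) = C1*exp(3*exp(-x))


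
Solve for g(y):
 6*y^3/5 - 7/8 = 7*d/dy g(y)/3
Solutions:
 g(y) = C1 + 9*y^4/70 - 3*y/8


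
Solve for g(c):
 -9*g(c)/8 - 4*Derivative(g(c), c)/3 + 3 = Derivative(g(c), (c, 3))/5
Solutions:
 g(c) = C1*exp(10^(1/3)*c*(-32*5^(1/3)/(243 + sqrt(140969))^(1/3) + 2^(1/3)*(243 + sqrt(140969))^(1/3))/24)*sin(10^(1/3)*sqrt(3)*c*(32*5^(1/3)/(243 + sqrt(140969))^(1/3) + 2^(1/3)*(243 + sqrt(140969))^(1/3))/24) + C2*exp(10^(1/3)*c*(-32*5^(1/3)/(243 + sqrt(140969))^(1/3) + 2^(1/3)*(243 + sqrt(140969))^(1/3))/24)*cos(10^(1/3)*sqrt(3)*c*(32*5^(1/3)/(243 + sqrt(140969))^(1/3) + 2^(1/3)*(243 + sqrt(140969))^(1/3))/24) + C3*exp(-10^(1/3)*c*(-32*5^(1/3)/(243 + sqrt(140969))^(1/3) + 2^(1/3)*(243 + sqrt(140969))^(1/3))/12) + 8/3


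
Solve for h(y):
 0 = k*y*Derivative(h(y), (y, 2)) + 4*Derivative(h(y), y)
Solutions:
 h(y) = C1 + y^(((re(k) - 4)*re(k) + im(k)^2)/(re(k)^2 + im(k)^2))*(C2*sin(4*log(y)*Abs(im(k))/(re(k)^2 + im(k)^2)) + C3*cos(4*log(y)*im(k)/(re(k)^2 + im(k)^2)))


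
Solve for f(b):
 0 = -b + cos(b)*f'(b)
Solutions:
 f(b) = C1 + Integral(b/cos(b), b)


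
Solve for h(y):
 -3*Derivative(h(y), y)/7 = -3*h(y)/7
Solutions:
 h(y) = C1*exp(y)


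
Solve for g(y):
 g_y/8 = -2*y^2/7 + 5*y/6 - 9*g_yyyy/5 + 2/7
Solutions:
 g(y) = C1 + C4*exp(-15^(1/3)*y/6) - 16*y^3/21 + 10*y^2/3 + 16*y/7 + (C2*sin(3^(5/6)*5^(1/3)*y/12) + C3*cos(3^(5/6)*5^(1/3)*y/12))*exp(15^(1/3)*y/12)


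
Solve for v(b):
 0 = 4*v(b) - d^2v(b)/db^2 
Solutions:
 v(b) = C1*exp(-2*b) + C2*exp(2*b)


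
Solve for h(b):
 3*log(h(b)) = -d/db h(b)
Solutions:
 li(h(b)) = C1 - 3*b


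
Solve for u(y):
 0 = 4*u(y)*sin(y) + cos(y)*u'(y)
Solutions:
 u(y) = C1*cos(y)^4


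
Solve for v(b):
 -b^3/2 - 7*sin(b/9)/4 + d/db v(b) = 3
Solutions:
 v(b) = C1 + b^4/8 + 3*b - 63*cos(b/9)/4


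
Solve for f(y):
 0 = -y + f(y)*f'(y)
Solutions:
 f(y) = -sqrt(C1 + y^2)
 f(y) = sqrt(C1 + y^2)


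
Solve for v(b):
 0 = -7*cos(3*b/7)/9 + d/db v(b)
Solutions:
 v(b) = C1 + 49*sin(3*b/7)/27


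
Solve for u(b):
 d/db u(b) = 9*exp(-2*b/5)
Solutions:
 u(b) = C1 - 45*exp(-2*b/5)/2


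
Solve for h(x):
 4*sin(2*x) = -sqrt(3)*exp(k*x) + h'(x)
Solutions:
 h(x) = C1 - 2*cos(2*x) + sqrt(3)*exp(k*x)/k


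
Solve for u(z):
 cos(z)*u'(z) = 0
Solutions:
 u(z) = C1


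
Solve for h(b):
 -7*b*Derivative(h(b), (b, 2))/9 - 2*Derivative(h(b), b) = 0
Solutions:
 h(b) = C1 + C2/b^(11/7)


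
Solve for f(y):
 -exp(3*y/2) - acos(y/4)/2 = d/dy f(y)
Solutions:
 f(y) = C1 - y*acos(y/4)/2 + sqrt(16 - y^2)/2 - 2*exp(3*y/2)/3


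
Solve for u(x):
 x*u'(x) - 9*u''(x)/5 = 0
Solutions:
 u(x) = C1 + C2*erfi(sqrt(10)*x/6)


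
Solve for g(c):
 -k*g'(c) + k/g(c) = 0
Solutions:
 g(c) = -sqrt(C1 + 2*c)
 g(c) = sqrt(C1 + 2*c)


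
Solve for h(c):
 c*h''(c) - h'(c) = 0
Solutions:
 h(c) = C1 + C2*c^2


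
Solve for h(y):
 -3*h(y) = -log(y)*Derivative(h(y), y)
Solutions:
 h(y) = C1*exp(3*li(y))


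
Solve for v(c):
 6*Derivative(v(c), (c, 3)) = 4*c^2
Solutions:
 v(c) = C1 + C2*c + C3*c^2 + c^5/90


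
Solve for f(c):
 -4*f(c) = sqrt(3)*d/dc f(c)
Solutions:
 f(c) = C1*exp(-4*sqrt(3)*c/3)


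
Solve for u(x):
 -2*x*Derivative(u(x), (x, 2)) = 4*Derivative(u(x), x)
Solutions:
 u(x) = C1 + C2/x


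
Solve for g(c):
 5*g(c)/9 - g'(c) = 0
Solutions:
 g(c) = C1*exp(5*c/9)


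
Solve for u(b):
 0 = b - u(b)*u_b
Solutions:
 u(b) = -sqrt(C1 + b^2)
 u(b) = sqrt(C1 + b^2)


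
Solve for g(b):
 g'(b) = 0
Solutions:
 g(b) = C1


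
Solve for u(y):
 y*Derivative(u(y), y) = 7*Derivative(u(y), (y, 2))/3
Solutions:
 u(y) = C1 + C2*erfi(sqrt(42)*y/14)


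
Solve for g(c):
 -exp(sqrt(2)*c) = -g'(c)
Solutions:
 g(c) = C1 + sqrt(2)*exp(sqrt(2)*c)/2


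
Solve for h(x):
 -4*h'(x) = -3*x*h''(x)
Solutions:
 h(x) = C1 + C2*x^(7/3)


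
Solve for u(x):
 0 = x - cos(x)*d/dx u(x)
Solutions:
 u(x) = C1 + Integral(x/cos(x), x)


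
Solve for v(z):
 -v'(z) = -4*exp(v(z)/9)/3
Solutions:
 v(z) = 9*log(-1/(C1 + 4*z)) + 27*log(3)


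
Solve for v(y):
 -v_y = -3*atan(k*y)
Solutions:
 v(y) = C1 + 3*Piecewise((y*atan(k*y) - log(k^2*y^2 + 1)/(2*k), Ne(k, 0)), (0, True))


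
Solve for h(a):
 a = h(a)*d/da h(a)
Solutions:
 h(a) = -sqrt(C1 + a^2)
 h(a) = sqrt(C1 + a^2)


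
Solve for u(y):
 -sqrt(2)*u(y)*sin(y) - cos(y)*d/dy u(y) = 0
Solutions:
 u(y) = C1*cos(y)^(sqrt(2))


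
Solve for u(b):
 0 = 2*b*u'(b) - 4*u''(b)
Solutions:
 u(b) = C1 + C2*erfi(b/2)


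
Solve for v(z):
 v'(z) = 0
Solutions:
 v(z) = C1


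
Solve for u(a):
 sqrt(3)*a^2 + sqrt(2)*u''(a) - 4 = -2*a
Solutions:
 u(a) = C1 + C2*a - sqrt(6)*a^4/24 - sqrt(2)*a^3/6 + sqrt(2)*a^2


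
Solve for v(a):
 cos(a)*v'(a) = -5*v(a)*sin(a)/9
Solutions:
 v(a) = C1*cos(a)^(5/9)


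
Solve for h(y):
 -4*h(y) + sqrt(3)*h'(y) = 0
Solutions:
 h(y) = C1*exp(4*sqrt(3)*y/3)


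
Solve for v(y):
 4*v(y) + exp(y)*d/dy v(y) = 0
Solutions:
 v(y) = C1*exp(4*exp(-y))


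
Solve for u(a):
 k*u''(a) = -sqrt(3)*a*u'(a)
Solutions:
 u(a) = C1 + C2*sqrt(k)*erf(sqrt(2)*3^(1/4)*a*sqrt(1/k)/2)


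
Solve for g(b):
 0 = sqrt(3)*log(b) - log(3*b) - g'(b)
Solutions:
 g(b) = C1 - b*log(b) + sqrt(3)*b*log(b) - sqrt(3)*b - b*log(3) + b


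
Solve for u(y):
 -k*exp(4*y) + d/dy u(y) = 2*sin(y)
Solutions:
 u(y) = C1 + k*exp(4*y)/4 - 2*cos(y)


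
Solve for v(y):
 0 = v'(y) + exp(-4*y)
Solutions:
 v(y) = C1 + exp(-4*y)/4


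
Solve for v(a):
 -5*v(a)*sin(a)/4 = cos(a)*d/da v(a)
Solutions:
 v(a) = C1*cos(a)^(5/4)


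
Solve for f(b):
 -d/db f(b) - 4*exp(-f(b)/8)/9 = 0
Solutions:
 f(b) = 8*log(C1 - b/18)


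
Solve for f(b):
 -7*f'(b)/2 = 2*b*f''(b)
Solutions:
 f(b) = C1 + C2/b^(3/4)


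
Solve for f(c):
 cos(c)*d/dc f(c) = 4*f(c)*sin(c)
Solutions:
 f(c) = C1/cos(c)^4


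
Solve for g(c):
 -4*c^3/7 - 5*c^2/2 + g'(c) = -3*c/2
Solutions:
 g(c) = C1 + c^4/7 + 5*c^3/6 - 3*c^2/4


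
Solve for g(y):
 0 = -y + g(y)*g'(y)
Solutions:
 g(y) = -sqrt(C1 + y^2)
 g(y) = sqrt(C1 + y^2)


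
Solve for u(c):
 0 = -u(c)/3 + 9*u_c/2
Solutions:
 u(c) = C1*exp(2*c/27)


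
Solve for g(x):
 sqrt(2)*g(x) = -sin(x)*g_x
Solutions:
 g(x) = C1*(cos(x) + 1)^(sqrt(2)/2)/(cos(x) - 1)^(sqrt(2)/2)


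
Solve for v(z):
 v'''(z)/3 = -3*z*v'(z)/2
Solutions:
 v(z) = C1 + Integral(C2*airyai(-6^(2/3)*z/2) + C3*airybi(-6^(2/3)*z/2), z)


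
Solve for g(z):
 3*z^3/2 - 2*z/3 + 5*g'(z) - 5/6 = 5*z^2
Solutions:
 g(z) = C1 - 3*z^4/40 + z^3/3 + z^2/15 + z/6


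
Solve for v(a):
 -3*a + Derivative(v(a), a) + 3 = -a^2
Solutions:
 v(a) = C1 - a^3/3 + 3*a^2/2 - 3*a


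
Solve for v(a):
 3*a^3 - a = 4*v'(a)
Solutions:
 v(a) = C1 + 3*a^4/16 - a^2/8


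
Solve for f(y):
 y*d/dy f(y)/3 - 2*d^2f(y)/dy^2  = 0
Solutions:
 f(y) = C1 + C2*erfi(sqrt(3)*y/6)


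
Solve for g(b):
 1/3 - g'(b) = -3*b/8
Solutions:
 g(b) = C1 + 3*b^2/16 + b/3


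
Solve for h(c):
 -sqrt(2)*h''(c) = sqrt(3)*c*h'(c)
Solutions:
 h(c) = C1 + C2*erf(6^(1/4)*c/2)


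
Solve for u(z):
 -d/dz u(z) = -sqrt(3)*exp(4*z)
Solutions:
 u(z) = C1 + sqrt(3)*exp(4*z)/4


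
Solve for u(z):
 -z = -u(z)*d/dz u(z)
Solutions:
 u(z) = -sqrt(C1 + z^2)
 u(z) = sqrt(C1 + z^2)


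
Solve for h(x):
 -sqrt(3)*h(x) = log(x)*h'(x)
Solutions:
 h(x) = C1*exp(-sqrt(3)*li(x))


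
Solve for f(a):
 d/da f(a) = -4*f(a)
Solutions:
 f(a) = C1*exp(-4*a)


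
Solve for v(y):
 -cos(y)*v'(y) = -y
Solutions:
 v(y) = C1 + Integral(y/cos(y), y)


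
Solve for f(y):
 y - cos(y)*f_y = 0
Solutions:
 f(y) = C1 + Integral(y/cos(y), y)


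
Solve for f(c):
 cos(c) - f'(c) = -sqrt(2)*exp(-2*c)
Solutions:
 f(c) = C1 + sin(c) - sqrt(2)*exp(-2*c)/2


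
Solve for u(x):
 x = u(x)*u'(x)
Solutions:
 u(x) = -sqrt(C1 + x^2)
 u(x) = sqrt(C1 + x^2)


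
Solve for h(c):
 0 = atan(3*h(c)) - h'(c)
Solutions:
 Integral(1/atan(3*_y), (_y, h(c))) = C1 + c


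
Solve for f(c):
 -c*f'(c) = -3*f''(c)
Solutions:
 f(c) = C1 + C2*erfi(sqrt(6)*c/6)


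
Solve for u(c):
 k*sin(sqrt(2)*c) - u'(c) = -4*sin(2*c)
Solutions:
 u(c) = C1 - sqrt(2)*k*cos(sqrt(2)*c)/2 - 2*cos(2*c)


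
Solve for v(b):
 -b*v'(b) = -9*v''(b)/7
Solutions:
 v(b) = C1 + C2*erfi(sqrt(14)*b/6)


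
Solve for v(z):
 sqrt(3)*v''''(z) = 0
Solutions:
 v(z) = C1 + C2*z + C3*z^2 + C4*z^3


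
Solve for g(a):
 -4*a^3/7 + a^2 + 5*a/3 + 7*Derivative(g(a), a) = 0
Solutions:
 g(a) = C1 + a^4/49 - a^3/21 - 5*a^2/42


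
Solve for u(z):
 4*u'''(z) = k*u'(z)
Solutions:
 u(z) = C1 + C2*exp(-sqrt(k)*z/2) + C3*exp(sqrt(k)*z/2)


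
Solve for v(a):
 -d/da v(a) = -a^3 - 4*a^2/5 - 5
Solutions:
 v(a) = C1 + a^4/4 + 4*a^3/15 + 5*a


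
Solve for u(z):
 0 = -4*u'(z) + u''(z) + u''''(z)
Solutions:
 u(z) = C1 + C2*exp(z*(-3*(2 + sqrt(327)/9)^(1/3) + (2 + sqrt(327)/9)^(-1/3))/6)*sin(sqrt(3)*z*((2 + sqrt(327)/9)^(-1/3) + 3*(2 + sqrt(327)/9)^(1/3))/6) + C3*exp(z*(-3*(2 + sqrt(327)/9)^(1/3) + (2 + sqrt(327)/9)^(-1/3))/6)*cos(sqrt(3)*z*((2 + sqrt(327)/9)^(-1/3) + 3*(2 + sqrt(327)/9)^(1/3))/6) + C4*exp(z*(-1/(3*(2 + sqrt(327)/9)^(1/3)) + (2 + sqrt(327)/9)^(1/3)))


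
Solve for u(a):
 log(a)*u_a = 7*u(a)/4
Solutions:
 u(a) = C1*exp(7*li(a)/4)


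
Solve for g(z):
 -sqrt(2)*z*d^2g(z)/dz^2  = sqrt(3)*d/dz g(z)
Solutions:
 g(z) = C1 + C2*z^(1 - sqrt(6)/2)


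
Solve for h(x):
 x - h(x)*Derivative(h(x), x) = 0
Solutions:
 h(x) = -sqrt(C1 + x^2)
 h(x) = sqrt(C1 + x^2)


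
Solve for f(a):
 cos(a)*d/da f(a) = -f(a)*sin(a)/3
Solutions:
 f(a) = C1*cos(a)^(1/3)


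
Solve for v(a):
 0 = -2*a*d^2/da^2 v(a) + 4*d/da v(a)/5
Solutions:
 v(a) = C1 + C2*a^(7/5)


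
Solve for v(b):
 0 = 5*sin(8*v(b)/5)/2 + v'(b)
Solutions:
 5*b/2 + 5*log(cos(8*v(b)/5) - 1)/16 - 5*log(cos(8*v(b)/5) + 1)/16 = C1


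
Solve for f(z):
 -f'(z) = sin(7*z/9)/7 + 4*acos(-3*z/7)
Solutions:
 f(z) = C1 - 4*z*acos(-3*z/7) - 4*sqrt(49 - 9*z^2)/3 + 9*cos(7*z/9)/49


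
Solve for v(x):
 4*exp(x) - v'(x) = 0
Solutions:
 v(x) = C1 + 4*exp(x)


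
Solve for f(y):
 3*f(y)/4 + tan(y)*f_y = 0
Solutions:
 f(y) = C1/sin(y)^(3/4)


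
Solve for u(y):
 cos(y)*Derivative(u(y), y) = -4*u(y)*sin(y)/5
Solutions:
 u(y) = C1*cos(y)^(4/5)


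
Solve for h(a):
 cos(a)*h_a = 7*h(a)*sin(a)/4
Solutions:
 h(a) = C1/cos(a)^(7/4)


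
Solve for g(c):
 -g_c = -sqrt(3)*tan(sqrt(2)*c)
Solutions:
 g(c) = C1 - sqrt(6)*log(cos(sqrt(2)*c))/2


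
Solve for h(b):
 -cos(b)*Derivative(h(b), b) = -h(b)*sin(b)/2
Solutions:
 h(b) = C1/sqrt(cos(b))


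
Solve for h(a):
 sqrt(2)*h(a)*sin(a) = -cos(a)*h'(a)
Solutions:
 h(a) = C1*cos(a)^(sqrt(2))


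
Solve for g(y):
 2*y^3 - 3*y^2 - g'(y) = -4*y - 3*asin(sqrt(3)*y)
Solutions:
 g(y) = C1 + y^4/2 - y^3 + 2*y^2 + 3*y*asin(sqrt(3)*y) + sqrt(3)*sqrt(1 - 3*y^2)


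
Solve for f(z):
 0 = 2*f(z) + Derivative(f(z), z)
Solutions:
 f(z) = C1*exp(-2*z)


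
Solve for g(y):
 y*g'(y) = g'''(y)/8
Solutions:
 g(y) = C1 + Integral(C2*airyai(2*y) + C3*airybi(2*y), y)


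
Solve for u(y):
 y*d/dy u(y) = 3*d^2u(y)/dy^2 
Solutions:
 u(y) = C1 + C2*erfi(sqrt(6)*y/6)


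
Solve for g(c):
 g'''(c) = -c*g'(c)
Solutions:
 g(c) = C1 + Integral(C2*airyai(-c) + C3*airybi(-c), c)


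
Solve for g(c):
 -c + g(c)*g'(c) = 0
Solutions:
 g(c) = -sqrt(C1 + c^2)
 g(c) = sqrt(C1 + c^2)


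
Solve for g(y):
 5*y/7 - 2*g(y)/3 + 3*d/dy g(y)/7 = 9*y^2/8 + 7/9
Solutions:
 g(y) = C1*exp(14*y/9) - 27*y^2/16 - 123*y/112 - 8809/4704


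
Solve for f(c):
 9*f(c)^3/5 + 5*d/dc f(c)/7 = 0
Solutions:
 f(c) = -5*sqrt(2)*sqrt(-1/(C1 - 63*c))/2
 f(c) = 5*sqrt(2)*sqrt(-1/(C1 - 63*c))/2


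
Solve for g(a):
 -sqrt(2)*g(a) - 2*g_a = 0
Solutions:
 g(a) = C1*exp(-sqrt(2)*a/2)


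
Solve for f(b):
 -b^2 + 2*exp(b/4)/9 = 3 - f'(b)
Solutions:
 f(b) = C1 + b^3/3 + 3*b - 8*exp(b/4)/9


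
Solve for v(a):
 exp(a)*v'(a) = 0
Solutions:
 v(a) = C1


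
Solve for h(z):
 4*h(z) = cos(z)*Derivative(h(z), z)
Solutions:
 h(z) = C1*(sin(z)^2 + 2*sin(z) + 1)/(sin(z)^2 - 2*sin(z) + 1)


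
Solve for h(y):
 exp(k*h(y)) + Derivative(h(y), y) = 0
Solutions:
 h(y) = Piecewise((log(1/(C1*k + k*y))/k, Ne(k, 0)), (nan, True))
 h(y) = Piecewise((C1 - y, Eq(k, 0)), (nan, True))


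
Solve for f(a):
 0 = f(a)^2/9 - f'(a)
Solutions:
 f(a) = -9/(C1 + a)


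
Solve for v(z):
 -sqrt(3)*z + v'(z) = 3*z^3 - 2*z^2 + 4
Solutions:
 v(z) = C1 + 3*z^4/4 - 2*z^3/3 + sqrt(3)*z^2/2 + 4*z


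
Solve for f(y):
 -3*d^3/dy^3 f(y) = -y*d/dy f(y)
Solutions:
 f(y) = C1 + Integral(C2*airyai(3^(2/3)*y/3) + C3*airybi(3^(2/3)*y/3), y)


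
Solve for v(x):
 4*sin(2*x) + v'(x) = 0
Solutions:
 v(x) = C1 + 2*cos(2*x)


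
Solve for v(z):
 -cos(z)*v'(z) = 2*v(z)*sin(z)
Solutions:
 v(z) = C1*cos(z)^2


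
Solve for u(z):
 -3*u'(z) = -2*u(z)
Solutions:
 u(z) = C1*exp(2*z/3)


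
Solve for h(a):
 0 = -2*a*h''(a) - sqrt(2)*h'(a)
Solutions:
 h(a) = C1 + C2*a^(1 - sqrt(2)/2)


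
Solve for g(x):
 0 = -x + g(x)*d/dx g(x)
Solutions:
 g(x) = -sqrt(C1 + x^2)
 g(x) = sqrt(C1 + x^2)


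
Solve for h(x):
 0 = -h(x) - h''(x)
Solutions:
 h(x) = C1*sin(x) + C2*cos(x)


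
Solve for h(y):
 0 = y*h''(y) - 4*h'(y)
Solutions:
 h(y) = C1 + C2*y^5


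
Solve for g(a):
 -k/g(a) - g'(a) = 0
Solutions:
 g(a) = -sqrt(C1 - 2*a*k)
 g(a) = sqrt(C1 - 2*a*k)


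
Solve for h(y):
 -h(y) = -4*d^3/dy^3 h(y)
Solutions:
 h(y) = C3*exp(2^(1/3)*y/2) + (C1*sin(2^(1/3)*sqrt(3)*y/4) + C2*cos(2^(1/3)*sqrt(3)*y/4))*exp(-2^(1/3)*y/4)


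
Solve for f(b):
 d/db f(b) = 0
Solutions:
 f(b) = C1


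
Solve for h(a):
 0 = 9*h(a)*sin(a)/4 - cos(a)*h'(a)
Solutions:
 h(a) = C1/cos(a)^(9/4)


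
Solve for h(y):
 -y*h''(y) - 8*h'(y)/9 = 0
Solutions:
 h(y) = C1 + C2*y^(1/9)


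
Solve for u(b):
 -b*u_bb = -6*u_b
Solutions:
 u(b) = C1 + C2*b^7


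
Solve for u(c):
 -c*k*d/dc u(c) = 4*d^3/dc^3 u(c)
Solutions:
 u(c) = C1 + Integral(C2*airyai(2^(1/3)*c*(-k)^(1/3)/2) + C3*airybi(2^(1/3)*c*(-k)^(1/3)/2), c)


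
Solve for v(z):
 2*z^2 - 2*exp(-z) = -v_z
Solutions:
 v(z) = C1 - 2*z^3/3 - 2*exp(-z)


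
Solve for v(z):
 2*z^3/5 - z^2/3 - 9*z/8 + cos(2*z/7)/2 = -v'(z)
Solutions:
 v(z) = C1 - z^4/10 + z^3/9 + 9*z^2/16 - 7*sin(2*z/7)/4


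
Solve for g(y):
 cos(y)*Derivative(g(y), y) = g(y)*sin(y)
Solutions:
 g(y) = C1/cos(y)


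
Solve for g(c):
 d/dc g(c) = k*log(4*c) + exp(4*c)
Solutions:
 g(c) = C1 + c*k*log(c) + c*k*(-1 + 2*log(2)) + exp(4*c)/4


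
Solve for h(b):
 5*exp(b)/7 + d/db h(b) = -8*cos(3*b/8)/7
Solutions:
 h(b) = C1 - 5*exp(b)/7 - 64*sin(3*b/8)/21


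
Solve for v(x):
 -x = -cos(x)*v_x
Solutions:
 v(x) = C1 + Integral(x/cos(x), x)


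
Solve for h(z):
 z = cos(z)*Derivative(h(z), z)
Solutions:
 h(z) = C1 + Integral(z/cos(z), z)


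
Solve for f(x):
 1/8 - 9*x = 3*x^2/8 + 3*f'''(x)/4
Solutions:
 f(x) = C1 + C2*x + C3*x^2 - x^5/120 - x^4/2 + x^3/36


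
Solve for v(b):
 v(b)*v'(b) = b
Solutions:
 v(b) = -sqrt(C1 + b^2)
 v(b) = sqrt(C1 + b^2)


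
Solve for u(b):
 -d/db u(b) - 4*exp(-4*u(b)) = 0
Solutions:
 u(b) = log(-I*(C1 - 16*b)^(1/4))
 u(b) = log(I*(C1 - 16*b)^(1/4))
 u(b) = log(-(C1 - 16*b)^(1/4))
 u(b) = log(C1 - 16*b)/4


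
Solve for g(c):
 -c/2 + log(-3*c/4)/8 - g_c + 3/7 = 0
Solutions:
 g(c) = C1 - c^2/4 + c*log(-c)/8 + c*(-14*log(2) + 7*log(3) + 17)/56


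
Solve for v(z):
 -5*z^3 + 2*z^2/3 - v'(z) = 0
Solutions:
 v(z) = C1 - 5*z^4/4 + 2*z^3/9


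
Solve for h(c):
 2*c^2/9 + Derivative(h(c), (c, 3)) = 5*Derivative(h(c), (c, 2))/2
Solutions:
 h(c) = C1 + C2*c + C3*exp(5*c/2) + c^4/135 + 8*c^3/675 + 16*c^2/1125


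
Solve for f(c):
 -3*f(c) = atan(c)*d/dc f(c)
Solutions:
 f(c) = C1*exp(-3*Integral(1/atan(c), c))


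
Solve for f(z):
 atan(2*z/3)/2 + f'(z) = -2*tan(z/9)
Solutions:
 f(z) = C1 - z*atan(2*z/3)/2 + 3*log(4*z^2 + 9)/8 + 18*log(cos(z/9))


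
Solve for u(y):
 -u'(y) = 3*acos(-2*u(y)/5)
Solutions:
 Integral(1/acos(-2*_y/5), (_y, u(y))) = C1 - 3*y


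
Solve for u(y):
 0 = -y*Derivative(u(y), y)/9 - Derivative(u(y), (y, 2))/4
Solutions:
 u(y) = C1 + C2*erf(sqrt(2)*y/3)


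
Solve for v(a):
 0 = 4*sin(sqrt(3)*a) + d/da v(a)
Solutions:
 v(a) = C1 + 4*sqrt(3)*cos(sqrt(3)*a)/3


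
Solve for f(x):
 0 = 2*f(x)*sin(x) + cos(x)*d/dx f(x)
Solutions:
 f(x) = C1*cos(x)^2


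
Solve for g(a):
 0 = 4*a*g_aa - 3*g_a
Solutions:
 g(a) = C1 + C2*a^(7/4)


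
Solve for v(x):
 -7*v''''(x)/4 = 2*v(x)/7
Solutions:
 v(x) = (C1*sin(2^(1/4)*sqrt(7)*x/7) + C2*cos(2^(1/4)*sqrt(7)*x/7))*exp(-2^(1/4)*sqrt(7)*x/7) + (C3*sin(2^(1/4)*sqrt(7)*x/7) + C4*cos(2^(1/4)*sqrt(7)*x/7))*exp(2^(1/4)*sqrt(7)*x/7)


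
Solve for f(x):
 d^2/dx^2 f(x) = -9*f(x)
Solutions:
 f(x) = C1*sin(3*x) + C2*cos(3*x)


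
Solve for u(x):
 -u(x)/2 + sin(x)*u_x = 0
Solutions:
 u(x) = C1*(cos(x) - 1)^(1/4)/(cos(x) + 1)^(1/4)


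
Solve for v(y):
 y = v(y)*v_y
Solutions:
 v(y) = -sqrt(C1 + y^2)
 v(y) = sqrt(C1 + y^2)


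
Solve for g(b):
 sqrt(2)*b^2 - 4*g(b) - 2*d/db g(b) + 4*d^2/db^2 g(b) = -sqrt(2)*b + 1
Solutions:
 g(b) = C1*exp(b*(1 - sqrt(17))/4) + C2*exp(b*(1 + sqrt(17))/4) + sqrt(2)*b^2/4 - 1/4 + sqrt(2)/2


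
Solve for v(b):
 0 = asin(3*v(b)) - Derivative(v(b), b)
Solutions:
 Integral(1/asin(3*_y), (_y, v(b))) = C1 + b


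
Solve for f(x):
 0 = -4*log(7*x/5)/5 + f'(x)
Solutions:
 f(x) = C1 + 4*x*log(x)/5 - 4*x*log(5)/5 - 4*x/5 + 4*x*log(7)/5


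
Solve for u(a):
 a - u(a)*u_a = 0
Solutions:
 u(a) = -sqrt(C1 + a^2)
 u(a) = sqrt(C1 + a^2)


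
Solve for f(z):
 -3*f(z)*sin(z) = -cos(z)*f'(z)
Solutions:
 f(z) = C1/cos(z)^3


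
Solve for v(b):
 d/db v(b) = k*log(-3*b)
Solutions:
 v(b) = C1 + b*k*log(-b) + b*k*(-1 + log(3))


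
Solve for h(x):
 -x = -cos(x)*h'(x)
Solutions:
 h(x) = C1 + Integral(x/cos(x), x)


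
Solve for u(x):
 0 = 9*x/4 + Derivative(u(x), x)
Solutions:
 u(x) = C1 - 9*x^2/8


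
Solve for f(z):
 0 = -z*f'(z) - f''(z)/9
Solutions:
 f(z) = C1 + C2*erf(3*sqrt(2)*z/2)


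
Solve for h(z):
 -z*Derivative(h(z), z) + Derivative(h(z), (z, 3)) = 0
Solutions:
 h(z) = C1 + Integral(C2*airyai(z) + C3*airybi(z), z)


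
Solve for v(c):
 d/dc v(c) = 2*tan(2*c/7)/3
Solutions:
 v(c) = C1 - 7*log(cos(2*c/7))/3


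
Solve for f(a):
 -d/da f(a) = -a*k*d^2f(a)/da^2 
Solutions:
 f(a) = C1 + a^(((re(k) + 1)*re(k) + im(k)^2)/(re(k)^2 + im(k)^2))*(C2*sin(log(a)*Abs(im(k))/(re(k)^2 + im(k)^2)) + C3*cos(log(a)*im(k)/(re(k)^2 + im(k)^2)))


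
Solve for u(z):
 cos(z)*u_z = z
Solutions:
 u(z) = C1 + Integral(z/cos(z), z)


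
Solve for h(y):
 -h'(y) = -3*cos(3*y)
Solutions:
 h(y) = C1 + sin(3*y)


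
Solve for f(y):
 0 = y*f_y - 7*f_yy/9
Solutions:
 f(y) = C1 + C2*erfi(3*sqrt(14)*y/14)


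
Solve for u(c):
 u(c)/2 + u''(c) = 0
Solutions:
 u(c) = C1*sin(sqrt(2)*c/2) + C2*cos(sqrt(2)*c/2)


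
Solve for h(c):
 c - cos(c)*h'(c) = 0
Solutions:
 h(c) = C1 + Integral(c/cos(c), c)


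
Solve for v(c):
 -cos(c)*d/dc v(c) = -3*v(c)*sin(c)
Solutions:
 v(c) = C1/cos(c)^3


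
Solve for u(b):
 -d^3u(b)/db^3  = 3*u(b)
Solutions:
 u(b) = C3*exp(-3^(1/3)*b) + (C1*sin(3^(5/6)*b/2) + C2*cos(3^(5/6)*b/2))*exp(3^(1/3)*b/2)


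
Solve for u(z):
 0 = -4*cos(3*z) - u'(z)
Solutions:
 u(z) = C1 - 4*sin(3*z)/3


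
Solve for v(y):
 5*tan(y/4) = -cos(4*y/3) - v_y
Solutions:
 v(y) = C1 + 20*log(cos(y/4)) - 3*sin(4*y/3)/4


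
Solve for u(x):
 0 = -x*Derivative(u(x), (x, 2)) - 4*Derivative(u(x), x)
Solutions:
 u(x) = C1 + C2/x^3


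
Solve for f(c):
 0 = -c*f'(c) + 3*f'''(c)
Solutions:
 f(c) = C1 + Integral(C2*airyai(3^(2/3)*c/3) + C3*airybi(3^(2/3)*c/3), c)


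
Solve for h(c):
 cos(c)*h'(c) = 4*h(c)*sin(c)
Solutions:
 h(c) = C1/cos(c)^4


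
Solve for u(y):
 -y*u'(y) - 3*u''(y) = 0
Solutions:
 u(y) = C1 + C2*erf(sqrt(6)*y/6)


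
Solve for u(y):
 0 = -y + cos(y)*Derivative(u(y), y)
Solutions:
 u(y) = C1 + Integral(y/cos(y), y)


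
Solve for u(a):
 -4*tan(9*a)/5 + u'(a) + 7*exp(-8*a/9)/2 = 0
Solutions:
 u(a) = C1 + 2*log(tan(9*a)^2 + 1)/45 + 63*exp(-8*a/9)/16


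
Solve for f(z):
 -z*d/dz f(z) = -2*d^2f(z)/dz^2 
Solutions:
 f(z) = C1 + C2*erfi(z/2)


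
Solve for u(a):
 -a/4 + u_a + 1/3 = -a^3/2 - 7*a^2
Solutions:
 u(a) = C1 - a^4/8 - 7*a^3/3 + a^2/8 - a/3


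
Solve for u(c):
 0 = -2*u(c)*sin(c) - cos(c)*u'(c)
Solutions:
 u(c) = C1*cos(c)^2


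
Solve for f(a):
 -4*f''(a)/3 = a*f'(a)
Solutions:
 f(a) = C1 + C2*erf(sqrt(6)*a/4)


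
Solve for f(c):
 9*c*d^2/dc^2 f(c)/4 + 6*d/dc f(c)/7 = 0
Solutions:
 f(c) = C1 + C2*c^(13/21)


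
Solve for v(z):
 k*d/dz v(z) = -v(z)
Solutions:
 v(z) = C1*exp(-z/k)


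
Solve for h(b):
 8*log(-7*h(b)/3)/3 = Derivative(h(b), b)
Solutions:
 -3*Integral(1/(log(-_y) - log(3) + log(7)), (_y, h(b)))/8 = C1 - b


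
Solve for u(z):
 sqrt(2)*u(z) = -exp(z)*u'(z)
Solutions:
 u(z) = C1*exp(sqrt(2)*exp(-z))


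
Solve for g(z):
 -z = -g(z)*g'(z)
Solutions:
 g(z) = -sqrt(C1 + z^2)
 g(z) = sqrt(C1 + z^2)


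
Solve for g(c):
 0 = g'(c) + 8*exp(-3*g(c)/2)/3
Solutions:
 g(c) = 2*log(C1 - 4*c)/3
 g(c) = 2*log((-1 - sqrt(3)*I)*(C1 - 4*c)^(1/3)/2)
 g(c) = 2*log((-1 + sqrt(3)*I)*(C1 - 4*c)^(1/3)/2)


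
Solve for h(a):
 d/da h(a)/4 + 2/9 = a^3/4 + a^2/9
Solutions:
 h(a) = C1 + a^4/4 + 4*a^3/27 - 8*a/9


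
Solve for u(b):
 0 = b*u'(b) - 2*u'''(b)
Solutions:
 u(b) = C1 + Integral(C2*airyai(2^(2/3)*b/2) + C3*airybi(2^(2/3)*b/2), b)


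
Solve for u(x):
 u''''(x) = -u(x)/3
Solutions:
 u(x) = (C1*sin(sqrt(2)*3^(3/4)*x/6) + C2*cos(sqrt(2)*3^(3/4)*x/6))*exp(-sqrt(2)*3^(3/4)*x/6) + (C3*sin(sqrt(2)*3^(3/4)*x/6) + C4*cos(sqrt(2)*3^(3/4)*x/6))*exp(sqrt(2)*3^(3/4)*x/6)


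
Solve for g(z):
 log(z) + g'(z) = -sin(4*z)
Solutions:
 g(z) = C1 - z*log(z) + z + cos(4*z)/4


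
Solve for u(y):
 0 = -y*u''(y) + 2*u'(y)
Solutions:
 u(y) = C1 + C2*y^3


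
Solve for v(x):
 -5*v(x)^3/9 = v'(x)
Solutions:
 v(x) = -3*sqrt(2)*sqrt(-1/(C1 - 5*x))/2
 v(x) = 3*sqrt(2)*sqrt(-1/(C1 - 5*x))/2


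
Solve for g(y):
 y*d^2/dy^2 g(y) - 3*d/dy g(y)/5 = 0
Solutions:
 g(y) = C1 + C2*y^(8/5)


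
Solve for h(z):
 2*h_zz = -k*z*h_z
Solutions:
 h(z) = Piecewise((-sqrt(pi)*C1*erf(sqrt(k)*z/2)/sqrt(k) - C2, (k > 0) | (k < 0)), (-C1*z - C2, True))


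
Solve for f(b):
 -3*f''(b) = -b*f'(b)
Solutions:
 f(b) = C1 + C2*erfi(sqrt(6)*b/6)


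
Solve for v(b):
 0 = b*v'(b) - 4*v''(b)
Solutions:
 v(b) = C1 + C2*erfi(sqrt(2)*b/4)


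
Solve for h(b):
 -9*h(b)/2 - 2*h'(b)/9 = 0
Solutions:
 h(b) = C1*exp(-81*b/4)


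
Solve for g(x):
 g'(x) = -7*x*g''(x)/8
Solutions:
 g(x) = C1 + C2/x^(1/7)


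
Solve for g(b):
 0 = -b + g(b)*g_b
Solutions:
 g(b) = -sqrt(C1 + b^2)
 g(b) = sqrt(C1 + b^2)


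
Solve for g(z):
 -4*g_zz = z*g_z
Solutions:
 g(z) = C1 + C2*erf(sqrt(2)*z/4)


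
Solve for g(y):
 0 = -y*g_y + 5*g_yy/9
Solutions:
 g(y) = C1 + C2*erfi(3*sqrt(10)*y/10)


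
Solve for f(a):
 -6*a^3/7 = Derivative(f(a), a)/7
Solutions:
 f(a) = C1 - 3*a^4/2


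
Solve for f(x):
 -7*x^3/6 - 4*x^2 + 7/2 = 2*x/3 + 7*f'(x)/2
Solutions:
 f(x) = C1 - x^4/12 - 8*x^3/21 - 2*x^2/21 + x


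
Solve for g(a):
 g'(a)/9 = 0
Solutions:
 g(a) = C1


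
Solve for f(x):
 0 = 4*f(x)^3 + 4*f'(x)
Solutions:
 f(x) = -sqrt(2)*sqrt(-1/(C1 - x))/2
 f(x) = sqrt(2)*sqrt(-1/(C1 - x))/2


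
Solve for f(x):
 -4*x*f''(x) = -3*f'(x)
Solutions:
 f(x) = C1 + C2*x^(7/4)


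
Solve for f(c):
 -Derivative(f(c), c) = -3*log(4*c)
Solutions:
 f(c) = C1 + 3*c*log(c) - 3*c + c*log(64)


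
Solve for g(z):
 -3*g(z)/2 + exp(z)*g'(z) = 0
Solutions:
 g(z) = C1*exp(-3*exp(-z)/2)


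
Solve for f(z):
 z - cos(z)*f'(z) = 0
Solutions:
 f(z) = C1 + Integral(z/cos(z), z)


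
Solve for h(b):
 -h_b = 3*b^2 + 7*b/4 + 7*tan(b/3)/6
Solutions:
 h(b) = C1 - b^3 - 7*b^2/8 + 7*log(cos(b/3))/2


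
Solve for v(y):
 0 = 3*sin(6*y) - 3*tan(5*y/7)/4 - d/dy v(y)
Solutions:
 v(y) = C1 + 21*log(cos(5*y/7))/20 - cos(6*y)/2


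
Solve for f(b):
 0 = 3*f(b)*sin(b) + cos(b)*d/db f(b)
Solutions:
 f(b) = C1*cos(b)^3


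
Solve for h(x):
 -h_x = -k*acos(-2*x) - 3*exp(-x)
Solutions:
 h(x) = C1 + k*x*acos(-2*x) + k*sqrt(1 - 4*x^2)/2 - 3*exp(-x)


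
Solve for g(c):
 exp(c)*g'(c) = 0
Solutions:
 g(c) = C1


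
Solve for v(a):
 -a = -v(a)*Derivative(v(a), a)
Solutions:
 v(a) = -sqrt(C1 + a^2)
 v(a) = sqrt(C1 + a^2)


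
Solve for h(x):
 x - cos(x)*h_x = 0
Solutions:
 h(x) = C1 + Integral(x/cos(x), x)


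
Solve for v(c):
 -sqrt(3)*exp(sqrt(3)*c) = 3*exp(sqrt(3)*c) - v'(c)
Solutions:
 v(c) = C1 + exp(sqrt(3)*c) + sqrt(3)*exp(sqrt(3)*c)


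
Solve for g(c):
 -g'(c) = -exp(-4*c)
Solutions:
 g(c) = C1 - exp(-4*c)/4


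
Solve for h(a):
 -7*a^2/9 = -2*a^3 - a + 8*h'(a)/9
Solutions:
 h(a) = C1 + 9*a^4/16 - 7*a^3/24 + 9*a^2/16


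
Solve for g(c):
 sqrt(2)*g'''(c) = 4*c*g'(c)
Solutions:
 g(c) = C1 + Integral(C2*airyai(sqrt(2)*c) + C3*airybi(sqrt(2)*c), c)


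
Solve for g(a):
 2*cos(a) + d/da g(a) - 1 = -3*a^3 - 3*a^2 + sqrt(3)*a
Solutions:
 g(a) = C1 - 3*a^4/4 - a^3 + sqrt(3)*a^2/2 + a - 2*sin(a)


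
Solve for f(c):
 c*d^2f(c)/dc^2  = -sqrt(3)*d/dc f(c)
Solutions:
 f(c) = C1 + C2*c^(1 - sqrt(3))


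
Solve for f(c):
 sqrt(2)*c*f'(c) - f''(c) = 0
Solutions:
 f(c) = C1 + C2*erfi(2^(3/4)*c/2)


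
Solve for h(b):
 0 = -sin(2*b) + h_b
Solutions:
 h(b) = C1 - cos(2*b)/2


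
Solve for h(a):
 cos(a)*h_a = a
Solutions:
 h(a) = C1 + Integral(a/cos(a), a)


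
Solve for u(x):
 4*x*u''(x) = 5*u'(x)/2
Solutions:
 u(x) = C1 + C2*x^(13/8)


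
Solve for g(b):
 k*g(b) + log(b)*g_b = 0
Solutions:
 g(b) = C1*exp(-k*li(b))


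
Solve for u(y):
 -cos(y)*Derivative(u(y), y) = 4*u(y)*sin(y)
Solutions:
 u(y) = C1*cos(y)^4


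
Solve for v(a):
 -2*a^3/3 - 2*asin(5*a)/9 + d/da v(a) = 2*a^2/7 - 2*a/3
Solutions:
 v(a) = C1 + a^4/6 + 2*a^3/21 - a^2/3 + 2*a*asin(5*a)/9 + 2*sqrt(1 - 25*a^2)/45


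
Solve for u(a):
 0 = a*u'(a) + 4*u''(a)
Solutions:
 u(a) = C1 + C2*erf(sqrt(2)*a/4)


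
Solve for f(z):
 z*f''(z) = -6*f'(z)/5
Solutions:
 f(z) = C1 + C2/z^(1/5)


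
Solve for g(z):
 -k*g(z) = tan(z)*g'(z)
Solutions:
 g(z) = C1*exp(-k*log(sin(z)))


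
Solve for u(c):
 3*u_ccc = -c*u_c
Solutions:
 u(c) = C1 + Integral(C2*airyai(-3^(2/3)*c/3) + C3*airybi(-3^(2/3)*c/3), c)


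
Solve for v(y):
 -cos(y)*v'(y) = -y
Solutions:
 v(y) = C1 + Integral(y/cos(y), y)


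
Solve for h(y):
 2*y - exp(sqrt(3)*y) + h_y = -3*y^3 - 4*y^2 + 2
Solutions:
 h(y) = C1 - 3*y^4/4 - 4*y^3/3 - y^2 + 2*y + sqrt(3)*exp(sqrt(3)*y)/3


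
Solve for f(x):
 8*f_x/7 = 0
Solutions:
 f(x) = C1


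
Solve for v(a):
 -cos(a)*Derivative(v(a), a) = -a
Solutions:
 v(a) = C1 + Integral(a/cos(a), a)


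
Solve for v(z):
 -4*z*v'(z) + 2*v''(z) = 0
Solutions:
 v(z) = C1 + C2*erfi(z)


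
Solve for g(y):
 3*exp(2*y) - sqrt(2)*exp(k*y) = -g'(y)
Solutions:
 g(y) = C1 - 3*exp(2*y)/2 + sqrt(2)*exp(k*y)/k


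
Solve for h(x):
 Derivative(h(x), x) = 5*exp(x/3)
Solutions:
 h(x) = C1 + 15*exp(x/3)


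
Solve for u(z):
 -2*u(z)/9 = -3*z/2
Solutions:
 u(z) = 27*z/4


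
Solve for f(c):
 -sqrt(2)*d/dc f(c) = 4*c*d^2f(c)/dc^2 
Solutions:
 f(c) = C1 + C2*c^(1 - sqrt(2)/4)


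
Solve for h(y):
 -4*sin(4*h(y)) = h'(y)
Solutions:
 h(y) = -acos((-C1 - exp(32*y))/(C1 - exp(32*y)))/4 + pi/2
 h(y) = acos((-C1 - exp(32*y))/(C1 - exp(32*y)))/4


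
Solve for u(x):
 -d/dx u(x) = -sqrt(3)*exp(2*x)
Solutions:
 u(x) = C1 + sqrt(3)*exp(2*x)/2


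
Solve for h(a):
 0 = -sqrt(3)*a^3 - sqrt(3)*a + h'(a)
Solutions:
 h(a) = C1 + sqrt(3)*a^4/4 + sqrt(3)*a^2/2


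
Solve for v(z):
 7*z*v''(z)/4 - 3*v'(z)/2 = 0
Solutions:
 v(z) = C1 + C2*z^(13/7)


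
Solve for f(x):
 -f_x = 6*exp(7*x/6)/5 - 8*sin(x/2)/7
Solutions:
 f(x) = C1 - 36*exp(7*x/6)/35 - 16*cos(x/2)/7


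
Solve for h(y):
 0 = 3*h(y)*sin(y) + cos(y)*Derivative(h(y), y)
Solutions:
 h(y) = C1*cos(y)^3


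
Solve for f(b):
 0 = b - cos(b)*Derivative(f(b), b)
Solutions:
 f(b) = C1 + Integral(b/cos(b), b)


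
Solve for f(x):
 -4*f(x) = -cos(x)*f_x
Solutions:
 f(x) = C1*(sin(x)^2 + 2*sin(x) + 1)/(sin(x)^2 - 2*sin(x) + 1)


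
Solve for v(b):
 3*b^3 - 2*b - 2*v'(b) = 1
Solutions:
 v(b) = C1 + 3*b^4/8 - b^2/2 - b/2


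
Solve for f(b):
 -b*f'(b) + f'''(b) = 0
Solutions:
 f(b) = C1 + Integral(C2*airyai(b) + C3*airybi(b), b)


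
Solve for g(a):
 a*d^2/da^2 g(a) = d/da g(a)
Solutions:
 g(a) = C1 + C2*a^2


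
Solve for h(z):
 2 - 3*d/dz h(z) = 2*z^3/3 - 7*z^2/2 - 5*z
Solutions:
 h(z) = C1 - z^4/18 + 7*z^3/18 + 5*z^2/6 + 2*z/3


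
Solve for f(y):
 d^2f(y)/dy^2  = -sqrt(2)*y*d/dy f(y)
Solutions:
 f(y) = C1 + C2*erf(2^(3/4)*y/2)


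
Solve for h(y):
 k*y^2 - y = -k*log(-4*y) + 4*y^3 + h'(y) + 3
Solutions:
 h(y) = C1 + k*y^3/3 + k*y*log(-y) - y^4 - y^2/2 + y*(-k + 2*k*log(2) - 3)


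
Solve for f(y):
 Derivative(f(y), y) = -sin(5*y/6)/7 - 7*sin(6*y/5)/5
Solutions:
 f(y) = C1 + 6*cos(5*y/6)/35 + 7*cos(6*y/5)/6


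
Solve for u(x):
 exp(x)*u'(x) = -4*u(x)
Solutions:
 u(x) = C1*exp(4*exp(-x))


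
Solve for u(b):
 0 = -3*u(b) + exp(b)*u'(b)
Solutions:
 u(b) = C1*exp(-3*exp(-b))


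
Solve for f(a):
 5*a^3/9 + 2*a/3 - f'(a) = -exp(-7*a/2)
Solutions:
 f(a) = C1 + 5*a^4/36 + a^2/3 - 2*exp(-7*a/2)/7


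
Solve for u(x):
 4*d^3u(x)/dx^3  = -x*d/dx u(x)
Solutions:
 u(x) = C1 + Integral(C2*airyai(-2^(1/3)*x/2) + C3*airybi(-2^(1/3)*x/2), x)


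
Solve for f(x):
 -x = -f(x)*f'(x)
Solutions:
 f(x) = -sqrt(C1 + x^2)
 f(x) = sqrt(C1 + x^2)


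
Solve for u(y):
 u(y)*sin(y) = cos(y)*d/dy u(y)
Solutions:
 u(y) = C1/cos(y)


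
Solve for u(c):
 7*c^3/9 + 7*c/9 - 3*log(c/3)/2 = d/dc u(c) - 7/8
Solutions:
 u(c) = C1 + 7*c^4/36 + 7*c^2/18 - 3*c*log(c)/2 + 3*c*log(3)/2 + 19*c/8


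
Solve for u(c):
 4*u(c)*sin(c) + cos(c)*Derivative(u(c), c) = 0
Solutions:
 u(c) = C1*cos(c)^4


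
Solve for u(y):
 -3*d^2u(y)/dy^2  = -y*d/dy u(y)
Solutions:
 u(y) = C1 + C2*erfi(sqrt(6)*y/6)


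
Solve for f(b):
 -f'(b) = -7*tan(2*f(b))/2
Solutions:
 f(b) = -asin(C1*exp(7*b))/2 + pi/2
 f(b) = asin(C1*exp(7*b))/2


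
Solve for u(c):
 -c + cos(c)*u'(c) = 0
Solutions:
 u(c) = C1 + Integral(c/cos(c), c)


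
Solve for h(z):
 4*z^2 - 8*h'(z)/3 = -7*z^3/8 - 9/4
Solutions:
 h(z) = C1 + 21*z^4/256 + z^3/2 + 27*z/32
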